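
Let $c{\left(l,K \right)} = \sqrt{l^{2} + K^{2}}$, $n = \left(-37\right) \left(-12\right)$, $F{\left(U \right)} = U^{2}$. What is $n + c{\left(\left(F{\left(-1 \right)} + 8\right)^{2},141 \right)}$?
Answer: $444 + 3 \sqrt{2938} \approx 606.61$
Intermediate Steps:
$n = 444$
$c{\left(l,K \right)} = \sqrt{K^{2} + l^{2}}$
$n + c{\left(\left(F{\left(-1 \right)} + 8\right)^{2},141 \right)} = 444 + \sqrt{141^{2} + \left(\left(\left(-1\right)^{2} + 8\right)^{2}\right)^{2}} = 444 + \sqrt{19881 + \left(\left(1 + 8\right)^{2}\right)^{2}} = 444 + \sqrt{19881 + \left(9^{2}\right)^{2}} = 444 + \sqrt{19881 + 81^{2}} = 444 + \sqrt{19881 + 6561} = 444 + \sqrt{26442} = 444 + 3 \sqrt{2938}$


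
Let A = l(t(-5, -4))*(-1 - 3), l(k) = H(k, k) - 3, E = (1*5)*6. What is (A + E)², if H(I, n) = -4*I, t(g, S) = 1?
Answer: 3364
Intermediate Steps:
E = 30 (E = 5*6 = 30)
l(k) = -3 - 4*k (l(k) = -4*k - 3 = -3 - 4*k)
A = 28 (A = (-3 - 4*1)*(-1 - 3) = (-3 - 4)*(-4) = -7*(-4) = 28)
(A + E)² = (28 + 30)² = 58² = 3364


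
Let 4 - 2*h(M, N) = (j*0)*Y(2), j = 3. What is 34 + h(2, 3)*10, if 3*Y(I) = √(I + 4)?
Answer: 54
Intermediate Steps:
Y(I) = √(4 + I)/3 (Y(I) = √(I + 4)/3 = √(4 + I)/3)
h(M, N) = 2 (h(M, N) = 2 - 3*0*√(4 + 2)/3/2 = 2 - 0*√6/3 = 2 - ½*0 = 2 + 0 = 2)
34 + h(2, 3)*10 = 34 + 2*10 = 34 + 20 = 54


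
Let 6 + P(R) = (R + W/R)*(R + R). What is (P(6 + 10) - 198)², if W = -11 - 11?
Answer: 69696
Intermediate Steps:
W = -22
P(R) = -6 + 2*R*(R - 22/R) (P(R) = -6 + (R - 22/R)*(R + R) = -6 + (R - 22/R)*(2*R) = -6 + 2*R*(R - 22/R))
(P(6 + 10) - 198)² = ((-50 + 2*(6 + 10)²) - 198)² = ((-50 + 2*16²) - 198)² = ((-50 + 2*256) - 198)² = ((-50 + 512) - 198)² = (462 - 198)² = 264² = 69696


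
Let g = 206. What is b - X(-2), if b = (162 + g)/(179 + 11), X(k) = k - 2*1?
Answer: 564/95 ≈ 5.9368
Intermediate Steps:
X(k) = -2 + k (X(k) = k - 2 = -2 + k)
b = 184/95 (b = (162 + 206)/(179 + 11) = 368/190 = 368*(1/190) = 184/95 ≈ 1.9368)
b - X(-2) = 184/95 - (-2 - 2) = 184/95 - 1*(-4) = 184/95 + 4 = 564/95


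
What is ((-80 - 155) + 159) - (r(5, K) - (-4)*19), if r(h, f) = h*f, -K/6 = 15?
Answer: 298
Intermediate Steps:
K = -90 (K = -6*15 = -90)
r(h, f) = f*h
((-80 - 155) + 159) - (r(5, K) - (-4)*19) = ((-80 - 155) + 159) - (-90*5 - (-4)*19) = (-235 + 159) - (-450 - 1*(-76)) = -76 - (-450 + 76) = -76 - 1*(-374) = -76 + 374 = 298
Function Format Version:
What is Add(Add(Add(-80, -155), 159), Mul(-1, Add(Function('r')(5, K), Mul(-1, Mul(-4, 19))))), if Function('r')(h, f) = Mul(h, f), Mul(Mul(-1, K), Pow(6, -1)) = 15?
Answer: 298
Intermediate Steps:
K = -90 (K = Mul(-6, 15) = -90)
Function('r')(h, f) = Mul(f, h)
Add(Add(Add(-80, -155), 159), Mul(-1, Add(Function('r')(5, K), Mul(-1, Mul(-4, 19))))) = Add(Add(Add(-80, -155), 159), Mul(-1, Add(Mul(-90, 5), Mul(-1, Mul(-4, 19))))) = Add(Add(-235, 159), Mul(-1, Add(-450, Mul(-1, -76)))) = Add(-76, Mul(-1, Add(-450, 76))) = Add(-76, Mul(-1, -374)) = Add(-76, 374) = 298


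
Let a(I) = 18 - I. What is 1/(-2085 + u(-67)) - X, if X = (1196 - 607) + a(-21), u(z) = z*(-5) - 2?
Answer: -1100257/1752 ≈ -628.00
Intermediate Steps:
u(z) = -2 - 5*z (u(z) = -5*z - 2 = -2 - 5*z)
X = 628 (X = (1196 - 607) + (18 - 1*(-21)) = 589 + (18 + 21) = 589 + 39 = 628)
1/(-2085 + u(-67)) - X = 1/(-2085 + (-2 - 5*(-67))) - 1*628 = 1/(-2085 + (-2 + 335)) - 628 = 1/(-2085 + 333) - 628 = 1/(-1752) - 628 = -1/1752 - 628 = -1100257/1752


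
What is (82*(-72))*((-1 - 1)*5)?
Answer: 59040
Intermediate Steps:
(82*(-72))*((-1 - 1)*5) = -(-11808)*5 = -5904*(-10) = 59040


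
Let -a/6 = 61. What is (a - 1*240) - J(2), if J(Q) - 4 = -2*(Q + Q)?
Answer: -602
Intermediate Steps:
a = -366 (a = -6*61 = -366)
J(Q) = 4 - 4*Q (J(Q) = 4 - 2*(Q + Q) = 4 - 4*Q)
(a - 1*240) - J(2) = (-366 - 1*240) - (4 - 4*2) = (-366 - 240) - (4 - 8) = -606 - 1*(-4) = -606 + 4 = -602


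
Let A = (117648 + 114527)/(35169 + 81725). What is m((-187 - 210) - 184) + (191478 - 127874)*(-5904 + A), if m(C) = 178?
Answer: -21940507448236/58447 ≈ -3.7539e+8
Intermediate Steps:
A = 232175/116894 ≈ 1.9862
m((-187 - 210) - 184) + (191478 - 127874)*(-5904 + A) = 178 + (191478 - 127874)*(-5904 + 232175/116894) = 178 + 63604*(-689910001/116894) = 178 - 21940517851802/58447 = -21940507448236/58447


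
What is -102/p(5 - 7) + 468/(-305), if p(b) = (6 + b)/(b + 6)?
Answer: -31578/305 ≈ -103.53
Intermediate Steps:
p(b) = 1 (p(b) = (6 + b)/(6 + b) = 1)
-102/p(5 - 7) + 468/(-305) = -102/1 + 468/(-305) = -102*1 + 468*(-1/305) = -102 - 468/305 = -31578/305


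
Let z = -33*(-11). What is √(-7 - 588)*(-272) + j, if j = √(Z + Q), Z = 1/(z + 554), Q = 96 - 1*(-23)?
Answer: 2*√25016677/917 - 272*I*√595 ≈ 10.909 - 6634.8*I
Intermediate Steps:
z = 363
Q = 119 (Q = 96 + 23 = 119)
Z = 1/917 (Z = 1/(363 + 554) = 1/917 ≈ 0.0010905)
j = 2*√25016677/917 (j = √(1/917 + 119) = √(109124/917) = 2*√25016677/917 ≈ 10.909)
√(-7 - 588)*(-272) + j = √(-7 - 588)*(-272) + 2*√25016677/917 = √(-595)*(-272) + 2*√25016677/917 = (I*√595)*(-272) + 2*√25016677/917 = -272*I*√595 + 2*√25016677/917 = 2*√25016677/917 - 272*I*√595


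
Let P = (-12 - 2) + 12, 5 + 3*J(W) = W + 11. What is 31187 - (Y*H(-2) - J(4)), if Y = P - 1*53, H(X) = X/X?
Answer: 93736/3 ≈ 31245.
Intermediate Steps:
J(W) = 2 + W/3 (J(W) = -5/3 + (W + 11)/3 = -5/3 + (11 + W)/3 = -5/3 + (11/3 + W/3) = 2 + W/3)
P = -2 (P = -14 + 12 = -2)
H(X) = 1
Y = -55 (Y = -2 - 1*53 = -2 - 53 = -55)
31187 - (Y*H(-2) - J(4)) = 31187 - (-55*1 - (2 + (⅓)*4)) = 31187 - (-55 - (2 + 4/3)) = 31187 - (-55 - 1*10/3) = 31187 - (-55 - 10/3) = 31187 - 1*(-175/3) = 31187 + 175/3 = 93736/3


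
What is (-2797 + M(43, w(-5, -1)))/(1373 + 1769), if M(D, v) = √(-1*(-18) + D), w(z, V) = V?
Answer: -2797/3142 + √61/3142 ≈ -0.88771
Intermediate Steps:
M(D, v) = √(18 + D)
(-2797 + M(43, w(-5, -1)))/(1373 + 1769) = (-2797 + √(18 + 43))/(1373 + 1769) = (-2797 + √61)/3142 = (-2797 + √61)*(1/3142) = -2797/3142 + √61/3142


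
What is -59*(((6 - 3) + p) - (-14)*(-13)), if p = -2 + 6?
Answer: 10325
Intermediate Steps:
p = 4
-59*(((6 - 3) + p) - (-14)*(-13)) = -59*(((6 - 3) + 4) - (-14)*(-13)) = -59*((3 + 4) - 14*13) = -59*(7 - 182) = -59*(-175) = 10325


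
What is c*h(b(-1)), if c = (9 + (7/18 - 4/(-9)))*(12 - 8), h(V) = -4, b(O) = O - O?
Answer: -472/3 ≈ -157.33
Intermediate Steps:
b(O) = 0
c = 118/3 (c = (9 + (7*(1/18) - 4*(-1/9)))*4 = (9 + (7/18 + 4/9))*4 = (9 + 5/6)*4 = (59/6)*4 = 118/3 ≈ 39.333)
c*h(b(-1)) = (118/3)*(-4) = -472/3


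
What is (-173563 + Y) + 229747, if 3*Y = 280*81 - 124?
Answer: 191108/3 ≈ 63703.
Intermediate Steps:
Y = 22556/3 (Y = (280*81 - 124)/3 = (22680 - 124)/3 = (⅓)*22556 = 22556/3 ≈ 7518.7)
(-173563 + Y) + 229747 = (-173563 + 22556/3) + 229747 = -498133/3 + 229747 = 191108/3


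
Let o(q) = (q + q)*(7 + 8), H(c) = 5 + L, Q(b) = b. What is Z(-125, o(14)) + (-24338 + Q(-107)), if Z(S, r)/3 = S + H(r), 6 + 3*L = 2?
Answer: -24809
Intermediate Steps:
L = -4/3 (L = -2 + (⅓)*2 = -2 + ⅔ = -4/3 ≈ -1.3333)
H(c) = 11/3 (H(c) = 5 - 4/3 = 11/3)
o(q) = 30*q (o(q) = (2*q)*15 = 30*q)
Z(S, r) = 11 + 3*S (Z(S, r) = 3*(S + 11/3) = 3*(11/3 + S) = 11 + 3*S)
Z(-125, o(14)) + (-24338 + Q(-107)) = (11 + 3*(-125)) + (-24338 - 107) = (11 - 375) - 24445 = -364 - 24445 = -24809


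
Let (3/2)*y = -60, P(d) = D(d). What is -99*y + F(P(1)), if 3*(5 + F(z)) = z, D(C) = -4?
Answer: 11861/3 ≈ 3953.7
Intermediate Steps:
P(d) = -4
y = -40 (y = (⅔)*(-60) = -40)
F(z) = -5 + z/3
-99*y + F(P(1)) = -99*(-40) + (-5 + (⅓)*(-4)) = 3960 + (-5 - 4/3) = 3960 - 19/3 = 11861/3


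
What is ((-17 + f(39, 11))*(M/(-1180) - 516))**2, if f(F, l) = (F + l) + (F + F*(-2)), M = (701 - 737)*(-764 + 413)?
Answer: 869134811076/87025 ≈ 9.9872e+6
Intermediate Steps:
M = 12636 (M = -36*(-351) = 12636)
f(F, l) = l (f(F, l) = (F + l) + (F - 2*F) = (F + l) - F = l)
((-17 + f(39, 11))*(M/(-1180) - 516))**2 = ((-17 + 11)*(12636/(-1180) - 516))**2 = (-6*(12636*(-1/1180) - 516))**2 = (-6*(-3159/295 - 516))**2 = (-6*(-155379/295))**2 = (932274/295)**2 = 869134811076/87025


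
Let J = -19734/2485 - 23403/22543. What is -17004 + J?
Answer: -953056132437/56019355 ≈ -17013.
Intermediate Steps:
J = -503020017/56019355 (J = -19734*1/2485 - 23403*1/22543 = -19734/2485 - 23403/22543 = -503020017/56019355 ≈ -8.9794)
-17004 + J = -17004 - 503020017/56019355 = -953056132437/56019355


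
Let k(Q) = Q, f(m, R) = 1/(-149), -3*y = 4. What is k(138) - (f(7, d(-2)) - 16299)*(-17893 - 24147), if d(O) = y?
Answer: -102096305518/149 ≈ -6.8521e+8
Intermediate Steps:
y = -4/3 (y = -⅓*4 = -4/3 ≈ -1.3333)
d(O) = -4/3
f(m, R) = -1/149
k(138) - (f(7, d(-2)) - 16299)*(-17893 - 24147) = 138 - (-1/149 - 16299)*(-17893 - 24147) = 138 - (-2428552)*(-42040)/149 = 138 - 1*102096326080/149 = 138 - 102096326080/149 = -102096305518/149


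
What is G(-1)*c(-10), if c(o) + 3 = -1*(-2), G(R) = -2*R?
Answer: -2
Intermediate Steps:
c(o) = -1 (c(o) = -3 - 1*(-2) = -3 + 2 = -1)
G(-1)*c(-10) = -2*(-1)*(-1) = 2*(-1) = -2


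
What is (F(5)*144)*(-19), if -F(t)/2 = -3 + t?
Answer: 10944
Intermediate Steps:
F(t) = 6 - 2*t (F(t) = -2*(-3 + t) = 6 - 2*t)
(F(5)*144)*(-19) = ((6 - 2*5)*144)*(-19) = ((6 - 10)*144)*(-19) = -4*144*(-19) = -576*(-19) = 10944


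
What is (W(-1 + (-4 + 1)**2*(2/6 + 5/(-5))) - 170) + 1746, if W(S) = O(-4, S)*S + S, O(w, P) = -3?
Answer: 1590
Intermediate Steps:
W(S) = -2*S (W(S) = -3*S + S = -2*S)
(W(-1 + (-4 + 1)**2*(2/6 + 5/(-5))) - 170) + 1746 = (-2*(-1 + (-4 + 1)**2*(2/6 + 5/(-5))) - 170) + 1746 = (-2*(-1 + (-3)**2*(2*(1/6) + 5*(-1/5))) - 170) + 1746 = (-2*(-1 + 9*(1/3 - 1)) - 170) + 1746 = (-2*(-1 + 9*(-2/3)) - 170) + 1746 = (-2*(-1 - 6) - 170) + 1746 = (-2*(-7) - 170) + 1746 = (14 - 170) + 1746 = -156 + 1746 = 1590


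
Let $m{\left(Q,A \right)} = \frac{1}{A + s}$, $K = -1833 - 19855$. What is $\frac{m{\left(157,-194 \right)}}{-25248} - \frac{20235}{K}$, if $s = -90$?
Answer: $\frac{18136714151}{19439041152} \approx 0.933$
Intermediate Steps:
$K = -21688$
$m{\left(Q,A \right)} = \frac{1}{-90 + A}$ ($m{\left(Q,A \right)} = \frac{1}{A - 90} = \frac{1}{-90 + A}$)
$\frac{m{\left(157,-194 \right)}}{-25248} - \frac{20235}{K} = \frac{1}{\left(-90 - 194\right) \left(-25248\right)} - \frac{20235}{-21688} = \frac{1}{-284} \left(- \frac{1}{25248}\right) - - \frac{20235}{21688} = \left(- \frac{1}{284}\right) \left(- \frac{1}{25248}\right) + \frac{20235}{21688} = \frac{1}{7170432} + \frac{20235}{21688} = \frac{18136714151}{19439041152}$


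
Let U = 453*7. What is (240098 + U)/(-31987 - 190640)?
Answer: -243269/222627 ≈ -1.0927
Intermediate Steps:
U = 3171
(240098 + U)/(-31987 - 190640) = (240098 + 3171)/(-31987 - 190640) = 243269/(-222627) = 243269*(-1/222627) = -243269/222627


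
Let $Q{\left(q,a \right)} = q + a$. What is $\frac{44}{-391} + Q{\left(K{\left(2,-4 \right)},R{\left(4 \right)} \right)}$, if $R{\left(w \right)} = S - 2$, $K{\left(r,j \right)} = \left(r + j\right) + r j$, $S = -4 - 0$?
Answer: $- \frac{6300}{391} \approx -16.113$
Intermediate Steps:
$S = -4$ ($S = -4 + 0 = -4$)
$K{\left(r,j \right)} = j + r + j r$ ($K{\left(r,j \right)} = \left(j + r\right) + j r = j + r + j r$)
$R{\left(w \right)} = -6$ ($R{\left(w \right)} = -4 - 2 = -6$)
$Q{\left(q,a \right)} = a + q$
$\frac{44}{-391} + Q{\left(K{\left(2,-4 \right)},R{\left(4 \right)} \right)} = \frac{44}{-391} - 16 = 44 \left(- \frac{1}{391}\right) - 16 = - \frac{44}{391} - 16 = - \frac{6300}{391}$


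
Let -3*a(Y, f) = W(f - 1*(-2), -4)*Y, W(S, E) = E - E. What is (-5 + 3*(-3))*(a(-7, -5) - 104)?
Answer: 1456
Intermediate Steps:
W(S, E) = 0
a(Y, f) = 0 (a(Y, f) = -0*Y = -⅓*0 = 0)
(-5 + 3*(-3))*(a(-7, -5) - 104) = (-5 + 3*(-3))*(0 - 104) = (-5 - 9)*(-104) = -14*(-104) = 1456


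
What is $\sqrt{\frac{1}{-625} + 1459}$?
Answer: $\frac{\sqrt{911874}}{25} \approx 38.197$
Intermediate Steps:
$\sqrt{\frac{1}{-625} + 1459} = \sqrt{- \frac{1}{625} + 1459} = \sqrt{\frac{911874}{625}} = \frac{\sqrt{911874}}{25}$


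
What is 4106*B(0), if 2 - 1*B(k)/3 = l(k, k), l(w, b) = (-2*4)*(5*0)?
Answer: 24636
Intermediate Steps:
l(w, b) = 0 (l(w, b) = -8*0 = 0)
B(k) = 6 (B(k) = 6 - 3*0 = 6 + 0 = 6)
4106*B(0) = 4106*6 = 24636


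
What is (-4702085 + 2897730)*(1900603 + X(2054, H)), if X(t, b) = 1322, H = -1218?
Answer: -3431747883375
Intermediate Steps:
(-4702085 + 2897730)*(1900603 + X(2054, H)) = (-4702085 + 2897730)*(1900603 + 1322) = -1804355*1901925 = -3431747883375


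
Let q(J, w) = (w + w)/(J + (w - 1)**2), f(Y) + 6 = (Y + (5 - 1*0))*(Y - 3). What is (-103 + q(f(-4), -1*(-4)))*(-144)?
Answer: 15120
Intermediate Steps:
f(Y) = -6 + (-3 + Y)*(5 + Y) (f(Y) = -6 + (Y + (5 - 1*0))*(Y - 3) = -6 + (Y + (5 + 0))*(-3 + Y) = -6 + (Y + 5)*(-3 + Y) = -6 + (5 + Y)*(-3 + Y) = -6 + (-3 + Y)*(5 + Y))
q(J, w) = 2*w/(J + (-1 + w)**2) (q(J, w) = (2*w)/(J + (-1 + w)**2) = 2*w/(J + (-1 + w)**2))
(-103 + q(f(-4), -1*(-4)))*(-144) = (-103 + 2*(-1*(-4))/((-21 + (-4)**2 + 2*(-4)) + (-1 - 1*(-4))**2))*(-144) = (-103 + 2*4/((-21 + 16 - 8) + (-1 + 4)**2))*(-144) = (-103 + 2*4/(-13 + 3**2))*(-144) = (-103 + 2*4/(-13 + 9))*(-144) = (-103 + 2*4/(-4))*(-144) = (-103 + 2*4*(-1/4))*(-144) = (-103 - 2)*(-144) = -105*(-144) = 15120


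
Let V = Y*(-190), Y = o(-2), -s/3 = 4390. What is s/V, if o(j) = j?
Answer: -1317/38 ≈ -34.658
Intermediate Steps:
s = -13170 (s = -3*4390 = -13170)
Y = -2
V = 380 (V = -2*(-190) = 380)
s/V = -13170/380 = -13170*1/380 = -1317/38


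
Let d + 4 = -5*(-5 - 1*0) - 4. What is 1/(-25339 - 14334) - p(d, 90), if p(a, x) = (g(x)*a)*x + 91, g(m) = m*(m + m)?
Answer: -983338588244/39673 ≈ -2.4786e+7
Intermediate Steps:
g(m) = 2*m² (g(m) = m*(2*m) = 2*m²)
d = 17 (d = -4 + (-5*(-5 - 1*0) - 4) = -4 + (-5*(-5 + 0) - 4) = -4 + (-5*(-5) - 4) = -4 + (25 - 4) = -4 + 21 = 17)
p(a, x) = 91 + 2*a*x³ (p(a, x) = ((2*x²)*a)*x + 91 = (2*a*x²)*x + 91 = 2*a*x³ + 91 = 91 + 2*a*x³)
1/(-25339 - 14334) - p(d, 90) = 1/(-25339 - 14334) - (91 + 2*17*90³) = 1/(-39673) - (91 + 2*17*729000) = -1/39673 - (91 + 24786000) = -1/39673 - 1*24786091 = -1/39673 - 24786091 = -983338588244/39673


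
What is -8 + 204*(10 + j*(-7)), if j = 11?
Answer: -13676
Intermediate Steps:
-8 + 204*(10 + j*(-7)) = -8 + 204*(10 + 11*(-7)) = -8 + 204*(10 - 77) = -8 + 204*(-67) = -8 - 13668 = -13676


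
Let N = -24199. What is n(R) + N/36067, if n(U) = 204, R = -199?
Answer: 7333469/36067 ≈ 203.33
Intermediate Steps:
n(R) + N/36067 = 204 - 24199/36067 = 7333469/36067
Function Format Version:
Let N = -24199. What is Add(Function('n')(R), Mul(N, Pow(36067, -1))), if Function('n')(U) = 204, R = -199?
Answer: Rational(7333469, 36067) ≈ 203.33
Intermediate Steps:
Add(Function('n')(R), Mul(N, Pow(36067, -1))) = Add(204, Mul(-24199, Pow(36067, -1))) = Add(204, Mul(-24199, Rational(1, 36067))) = Add(204, Rational(-24199, 36067)) = Rational(7333469, 36067)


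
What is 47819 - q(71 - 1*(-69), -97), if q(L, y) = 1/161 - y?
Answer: 7683241/161 ≈ 47722.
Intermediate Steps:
q(L, y) = 1/161 - y
47819 - q(71 - 1*(-69), -97) = 47819 - (1/161 - 1*(-97)) = 47819 - (1/161 + 97) = 47819 - 1*15618/161 = 47819 - 15618/161 = 7683241/161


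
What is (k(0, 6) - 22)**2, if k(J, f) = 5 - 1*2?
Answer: 361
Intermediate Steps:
k(J, f) = 3 (k(J, f) = 5 - 2 = 3)
(k(0, 6) - 22)**2 = (3 - 22)**2 = (-19)**2 = 361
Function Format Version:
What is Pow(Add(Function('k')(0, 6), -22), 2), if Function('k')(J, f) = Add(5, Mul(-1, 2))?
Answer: 361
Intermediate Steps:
Function('k')(J, f) = 3 (Function('k')(J, f) = Add(5, -2) = 3)
Pow(Add(Function('k')(0, 6), -22), 2) = Pow(Add(3, -22), 2) = Pow(-19, 2) = 361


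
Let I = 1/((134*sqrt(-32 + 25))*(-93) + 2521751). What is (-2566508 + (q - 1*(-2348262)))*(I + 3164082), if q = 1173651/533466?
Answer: -781004929670546364530776667555/1131003972358934598 - 80605356262615*I*sqrt(7)/188500662059822433 ≈ -6.9054e+11 - 0.0011314*I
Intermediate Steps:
q = 391217/177822 (q = 1173651*(1/533466) = 391217/177822 ≈ 2.2000)
I = 1/(2521751 - 12462*I*sqrt(7)) (I = 1/((134*sqrt(-7))*(-93) + 2521751) = 1/((134*(I*sqrt(7)))*(-93) + 2521751) = 1/((134*I*sqrt(7))*(-93) + 2521751) = 1/(-12462*I*sqrt(7) + 2521751) = 1/(2521751 - 12462*I*sqrt(7)) ≈ 3.9648e-7 + 5.184e-9*I)
(-2566508 + (q - 1*(-2348262)))*(I + 3164082) = (-2566508 + (391217/177822 - 1*(-2348262)))*((2521751/6360315216109 + 12462*I*sqrt(7)/6360315216109) + 3164082) = (-2566508 + (391217/177822 + 2348262))*(20124558889619118689/6360315216109 + 12462*I*sqrt(7)/6360315216109) = (-2566508 + 417573036581/177822)*(20124558889619118689/6360315216109 + 12462*I*sqrt(7)/6360315216109) = -38808548995*(20124558889619118689/6360315216109 + 12462*I*sqrt(7)/6360315216109)/177822 = -781004929670546364530776667555/1131003972358934598 - 80605356262615*I*sqrt(7)/188500662059822433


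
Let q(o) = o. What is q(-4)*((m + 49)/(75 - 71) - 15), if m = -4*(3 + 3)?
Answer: 35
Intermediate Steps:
m = -24 (m = -4*6 = -24)
q(-4)*((m + 49)/(75 - 71) - 15) = -4*((-24 + 49)/(75 - 71) - 15) = -4*(25/4 - 15) = -4*(-35/4) = 35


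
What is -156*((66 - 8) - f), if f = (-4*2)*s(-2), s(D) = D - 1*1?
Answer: -5304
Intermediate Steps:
s(D) = -1 + D (s(D) = D - 1 = -1 + D)
f = 24 (f = (-4*2)*(-1 - 2) = -8*(-3) = 24)
-156*((66 - 8) - f) = -156*((66 - 8) - 1*24) = -156*(58 - 24) = -156*34 = -5304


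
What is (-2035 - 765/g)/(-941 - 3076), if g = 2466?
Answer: 557675/1100658 ≈ 0.50667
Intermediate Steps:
(-2035 - 765/g)/(-941 - 3076) = (-2035 - 765/2466)/(-941 - 3076) = (-2035 - 765*1/2466)/(-4017) = (-2035 - 85/274)*(-1/4017) = -557675/274*(-1/4017) = 557675/1100658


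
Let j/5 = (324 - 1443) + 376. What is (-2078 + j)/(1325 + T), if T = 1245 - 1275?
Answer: -5793/1295 ≈ -4.4734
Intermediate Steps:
T = -30
j = -3715 (j = 5*((324 - 1443) + 376) = 5*(-1119 + 376) = 5*(-743) = -3715)
(-2078 + j)/(1325 + T) = (-2078 - 3715)/(1325 - 30) = -5793/1295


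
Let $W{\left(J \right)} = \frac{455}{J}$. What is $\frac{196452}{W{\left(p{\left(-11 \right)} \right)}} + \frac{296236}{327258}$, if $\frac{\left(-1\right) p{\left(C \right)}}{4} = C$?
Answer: $\frac{1414458143242}{74451195} \approx 18998.0$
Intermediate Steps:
$p{\left(C \right)} = - 4 C$
$\frac{196452}{W{\left(p{\left(-11 \right)} \right)}} + \frac{296236}{327258} = \frac{196452}{455 \frac{1}{\left(-4\right) \left(-11\right)}} + \frac{296236}{327258} = \frac{196452}{455 \cdot \frac{1}{44}} + 296236 \cdot \frac{1}{327258} = \frac{196452}{455 \cdot \frac{1}{44}} + \frac{148118}{163629} = \frac{196452}{\frac{455}{44}} + \frac{148118}{163629} = 196452 \cdot \frac{44}{455} + \frac{148118}{163629} = \frac{8643888}{455} + \frac{148118}{163629} = \frac{1414458143242}{74451195}$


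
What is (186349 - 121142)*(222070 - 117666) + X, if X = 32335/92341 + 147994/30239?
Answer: 1728146959160400581/253845409 ≈ 6.8079e+9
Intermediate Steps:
X = 1331244729/253845409 (X = 32335*(1/92341) + 147994*(1/30239) = 32335/92341 + 13454/2749 = 1331244729/253845409 ≈ 5.2443)
(186349 - 121142)*(222070 - 117666) + X = (186349 - 121142)*(222070 - 117666) + 1331244729/253845409 = 65207*104404 + 1331244729/253845409 = 6807871628 + 1331244729/253845409 = 1728146959160400581/253845409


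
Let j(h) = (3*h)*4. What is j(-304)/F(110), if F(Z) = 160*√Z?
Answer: -57*√110/275 ≈ -2.1739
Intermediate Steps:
j(h) = 12*h
j(-304)/F(110) = (12*(-304))/((160*√110)) = -57*√110/275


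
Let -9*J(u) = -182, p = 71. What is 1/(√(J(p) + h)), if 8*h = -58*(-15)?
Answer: 6*√4643/4643 ≈ 0.088055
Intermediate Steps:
J(u) = 182/9 (J(u) = -⅑*(-182) = 182/9)
h = 435/4 (h = (-58*(-15))/8 = (⅛)*870 = 435/4 ≈ 108.75)
1/(√(J(p) + h)) = 1/(√(182/9 + 435/4)) = 1/(√(4643/36)) = 1/(√4643/6) = 6*√4643/4643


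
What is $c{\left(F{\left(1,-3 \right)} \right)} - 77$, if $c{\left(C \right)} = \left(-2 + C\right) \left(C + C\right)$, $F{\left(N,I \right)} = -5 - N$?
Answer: $19$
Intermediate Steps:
$c{\left(C \right)} = 2 C \left(-2 + C\right)$ ($c{\left(C \right)} = \left(-2 + C\right) 2 C = 2 C \left(-2 + C\right)$)
$c{\left(F{\left(1,-3 \right)} \right)} - 77 = 2 \left(-5 - 1\right) \left(-2 - 6\right) - 77 = 2 \left(-6\right) \left(-2 - 6\right) - 77 = 2 \left(-6\right) \left(-8\right) - 77 = 96 - 77 = 19$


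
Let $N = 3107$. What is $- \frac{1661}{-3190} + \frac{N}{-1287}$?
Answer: $- \frac{54361}{28710} \approx -1.8935$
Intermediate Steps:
$- \frac{1661}{-3190} + \frac{N}{-1287} = - \frac{1661}{-3190} + \frac{3107}{-1287} = \left(-1661\right) \left(- \frac{1}{3190}\right) + 3107 \left(- \frac{1}{1287}\right) = \frac{151}{290} - \frac{239}{99} = - \frac{54361}{28710}$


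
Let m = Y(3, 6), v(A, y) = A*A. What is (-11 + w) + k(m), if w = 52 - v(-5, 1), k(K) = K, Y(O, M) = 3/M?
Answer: 33/2 ≈ 16.500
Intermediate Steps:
v(A, y) = A**2
m = 1/2 (m = 3/6 = 3*(1/6) = 1/2 ≈ 0.50000)
w = 27 (w = 52 - 1*(-5)**2 = 52 - 1*25 = 52 - 25 = 27)
(-11 + w) + k(m) = (-11 + 27) + 1/2 = 16 + 1/2 = 33/2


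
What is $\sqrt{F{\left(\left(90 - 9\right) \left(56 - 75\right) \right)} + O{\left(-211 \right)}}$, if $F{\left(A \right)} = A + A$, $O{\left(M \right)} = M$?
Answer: $i \sqrt{3289} \approx 57.35 i$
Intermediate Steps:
$F{\left(A \right)} = 2 A$
$\sqrt{F{\left(\left(90 - 9\right) \left(56 - 75\right) \right)} + O{\left(-211 \right)}} = \sqrt{2 \left(90 - 9\right) \left(56 - 75\right) - 211} = \sqrt{2 \cdot 81 \left(-19\right) - 211} = \sqrt{2 \left(-1539\right) - 211} = \sqrt{-3078 - 211} = \sqrt{-3289} = i \sqrt{3289}$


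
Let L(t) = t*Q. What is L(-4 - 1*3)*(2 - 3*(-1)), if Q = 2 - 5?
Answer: 105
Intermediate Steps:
Q = -3
L(t) = -3*t (L(t) = t*(-3) = -3*t)
L(-4 - 1*3)*(2 - 3*(-1)) = (-3*(-4 - 1*3))*(2 - 3*(-1)) = (-3*(-4 - 3))*(2 + 3) = -3*(-7)*5 = 21*5 = 105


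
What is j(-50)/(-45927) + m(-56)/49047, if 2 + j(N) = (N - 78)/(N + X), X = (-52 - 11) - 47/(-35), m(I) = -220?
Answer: -1092293798/244530243657 ≈ -0.0044669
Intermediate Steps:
X = -2158/35 (X = -63 - 47*(-1/35) = -63 + 47/35 = -2158/35 ≈ -61.657)
j(N) = -2 + (-78 + N)/(-2158/35 + N) (j(N) = -2 + (N - 78)/(N - 2158/35) = -2 + (-78 + N)/(-2158/35 + N))
j(-50)/(-45927) + m(-56)/49047 = ((1586 - 35*(-50))/(-2158 + 35*(-50)))/(-45927) - 220/49047 = ((1586 + 1750)/(-2158 - 1750))*(-1/45927) - 220*1/49047 = (3336/(-3908))*(-1/45927) - 220/49047 = -1/3908*3336*(-1/45927) - 220/49047 = -834/977*(-1/45927) - 220/49047 = 278/14956893 - 220/49047 = -1092293798/244530243657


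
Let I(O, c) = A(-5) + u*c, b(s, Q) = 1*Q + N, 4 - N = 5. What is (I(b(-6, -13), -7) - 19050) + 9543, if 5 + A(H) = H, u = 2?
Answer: -9531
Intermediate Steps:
A(H) = -5 + H
N = -1 (N = 4 - 1*5 = 4 - 5 = -1)
b(s, Q) = -1 + Q (b(s, Q) = 1*Q - 1 = Q - 1 = -1 + Q)
I(O, c) = -10 + 2*c (I(O, c) = (-5 - 5) + 2*c = -10 + 2*c)
(I(b(-6, -13), -7) - 19050) + 9543 = ((-10 + 2*(-7)) - 19050) + 9543 = ((-10 - 14) - 19050) + 9543 = (-24 - 19050) + 9543 = -19074 + 9543 = -9531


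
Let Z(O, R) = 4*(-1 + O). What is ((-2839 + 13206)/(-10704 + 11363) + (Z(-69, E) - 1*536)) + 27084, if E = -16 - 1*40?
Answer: 17320979/659 ≈ 26284.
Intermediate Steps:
E = -56 (E = -16 - 40 = -56)
Z(O, R) = -4 + 4*O
((-2839 + 13206)/(-10704 + 11363) + (Z(-69, E) - 1*536)) + 27084 = ((-2839 + 13206)/(-10704 + 11363) + ((-4 + 4*(-69)) - 1*536)) + 27084 = (10367/659 + ((-4 - 276) - 536)) + 27084 = (10367*(1/659) + (-280 - 536)) + 27084 = (10367/659 - 816) + 27084 = -527377/659 + 27084 = 17320979/659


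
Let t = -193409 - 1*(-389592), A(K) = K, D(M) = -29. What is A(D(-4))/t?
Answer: -29/196183 ≈ -0.00014782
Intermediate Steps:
t = 196183 (t = -193409 + 389592 = 196183)
A(D(-4))/t = -29/196183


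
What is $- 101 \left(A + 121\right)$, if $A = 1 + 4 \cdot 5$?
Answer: $-14342$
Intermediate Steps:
$A = 21$ ($A = 1 + 20 = 21$)
$- 101 \left(A + 121\right) = - 101 \left(21 + 121\right) = \left(-101\right) 142 = -14342$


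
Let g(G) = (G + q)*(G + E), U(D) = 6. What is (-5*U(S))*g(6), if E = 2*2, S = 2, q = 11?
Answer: -5100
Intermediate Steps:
E = 4
g(G) = (4 + G)*(11 + G) (g(G) = (G + 11)*(G + 4) = (11 + G)*(4 + G) = (4 + G)*(11 + G))
(-5*U(S))*g(6) = (-5*6)*(44 + 6² + 15*6) = -30*(44 + 36 + 90) = -30*170 = -5100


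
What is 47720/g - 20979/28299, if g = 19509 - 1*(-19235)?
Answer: 22400746/45684019 ≈ 0.49034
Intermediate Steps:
g = 38744 (g = 19509 + 19235 = 38744)
47720/g - 20979/28299 = 47720/38744 - 20979/28299 = 47720*(1/38744) - 20979*1/28299 = 5965/4843 - 6993/9433 = 22400746/45684019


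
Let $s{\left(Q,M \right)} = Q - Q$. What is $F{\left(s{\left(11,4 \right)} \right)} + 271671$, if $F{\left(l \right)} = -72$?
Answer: $271599$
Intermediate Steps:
$s{\left(Q,M \right)} = 0$
$F{\left(s{\left(11,4 \right)} \right)} + 271671 = -72 + 271671 = 271599$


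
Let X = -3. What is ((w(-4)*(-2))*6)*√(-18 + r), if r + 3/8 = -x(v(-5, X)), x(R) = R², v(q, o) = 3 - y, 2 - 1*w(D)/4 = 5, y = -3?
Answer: 36*I*√870 ≈ 1061.8*I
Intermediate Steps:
w(D) = -12 (w(D) = 8 - 4*5 = 8 - 20 = -12)
v(q, o) = 6 (v(q, o) = 3 - 1*(-3) = 3 + 3 = 6)
r = -291/8 (r = -3/8 - 1*6² = -3/8 - 1*36 = -3/8 - 36 = -291/8 ≈ -36.375)
((w(-4)*(-2))*6)*√(-18 + r) = (-12*(-2)*6)*√(-18 - 291/8) = (24*6)*√(-435/8) = 144*(I*√870/4) = 36*I*√870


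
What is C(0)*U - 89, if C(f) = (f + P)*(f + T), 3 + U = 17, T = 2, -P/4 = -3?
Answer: 247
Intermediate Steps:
P = 12 (P = -4*(-3) = 12)
U = 14 (U = -3 + 17 = 14)
C(f) = (2 + f)*(12 + f) (C(f) = (f + 12)*(f + 2) = (12 + f)*(2 + f) = (2 + f)*(12 + f))
C(0)*U - 89 = (24 + 0**2 + 14*0)*14 - 89 = (24 + 0 + 0)*14 - 89 = 24*14 - 89 = 336 - 89 = 247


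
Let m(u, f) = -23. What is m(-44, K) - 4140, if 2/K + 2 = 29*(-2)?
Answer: -4163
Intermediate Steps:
K = -1/30 (K = 2/(-2 + 29*(-2)) = 2/(-2 - 58) = 2/(-60) = 2*(-1/60) = -1/30 ≈ -0.033333)
m(-44, K) - 4140 = -23 - 4140 = -4163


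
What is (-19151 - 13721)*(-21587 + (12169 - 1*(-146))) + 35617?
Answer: 304824801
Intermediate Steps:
(-19151 - 13721)*(-21587 + (12169 - 1*(-146))) + 35617 = -32872*(-21587 + (12169 + 146)) + 35617 = -32872*(-21587 + 12315) + 35617 = -32872*(-9272) + 35617 = 304789184 + 35617 = 304824801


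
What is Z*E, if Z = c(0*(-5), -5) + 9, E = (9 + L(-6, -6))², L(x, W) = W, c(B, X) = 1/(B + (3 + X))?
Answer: 153/2 ≈ 76.500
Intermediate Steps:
c(B, X) = 1/(3 + B + X)
E = 9 (E = (9 - 6)² = 3² = 9)
Z = 17/2 (Z = 1/(3 + 0*(-5) - 5) + 9 = 1/(3 + 0 - 5) + 9 = 1/(-2) + 9 = -½ + 9 = 17/2 ≈ 8.5000)
Z*E = (17/2)*9 = 153/2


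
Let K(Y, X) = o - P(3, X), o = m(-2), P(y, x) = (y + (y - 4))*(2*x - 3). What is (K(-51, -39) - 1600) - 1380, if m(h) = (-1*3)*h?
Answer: -2812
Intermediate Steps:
m(h) = -3*h
P(y, x) = (-4 + 2*y)*(-3 + 2*x) (P(y, x) = (y + (-4 + y))*(-3 + 2*x) = (-4 + 2*y)*(-3 + 2*x))
o = 6 (o = -3*(-2) = 6)
K(Y, X) = 12 - 4*X (K(Y, X) = 6 - (12 - 8*X - 6*3 + 4*X*3) = 6 - (12 - 8*X - 18 + 12*X) = 6 - (-6 + 4*X) = 6 + (6 - 4*X) = 12 - 4*X)
(K(-51, -39) - 1600) - 1380 = ((12 - 4*(-39)) - 1600) - 1380 = ((12 + 156) - 1600) - 1380 = (168 - 1600) - 1380 = -1432 - 1380 = -2812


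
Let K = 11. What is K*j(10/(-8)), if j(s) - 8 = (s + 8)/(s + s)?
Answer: 583/10 ≈ 58.300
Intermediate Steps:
j(s) = 8 + (8 + s)/(2*s) (j(s) = 8 + (s + 8)/(s + s) = 8 + (8 + s)/((2*s)) = 8 + (8 + s)*(1/(2*s)) = 8 + (8 + s)/(2*s))
K*j(10/(-8)) = 11*(17/2 + 4/((10/(-8)))) = 11*(17/2 + 4/((10*(-1/8)))) = 11*(17/2 + 4/(-5/4)) = 11*(17/2 + 4*(-4/5)) = 11*(17/2 - 16/5) = 11*(53/10) = 583/10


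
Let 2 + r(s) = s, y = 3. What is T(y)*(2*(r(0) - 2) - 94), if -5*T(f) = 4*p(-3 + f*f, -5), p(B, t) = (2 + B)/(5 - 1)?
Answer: 816/5 ≈ 163.20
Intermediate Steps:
r(s) = -2 + s
p(B, t) = ½ + B/4 (p(B, t) = (2 + B)/4 = (2 + B)*(¼) = ½ + B/4)
T(f) = ⅕ - f²/5 (T(f) = -4*(½ + (-3 + f*f)/4)/5 = -4*(½ + (-3 + f²)/4)/5 = -4*(½ + (-¾ + f²/4))/5 = -4*(-¼ + f²/4)/5 = -(-1 + f²)/5 = ⅕ - f²/5)
T(y)*(2*(r(0) - 2) - 94) = (⅕ - ⅕*3²)*(2*((-2 + 0) - 2) - 94) = (⅕ - ⅕*9)*(2*(-2 - 2) - 94) = (⅕ - 9/5)*(2*(-4) - 94) = -8*(-8 - 94)/5 = -8/5*(-102) = 816/5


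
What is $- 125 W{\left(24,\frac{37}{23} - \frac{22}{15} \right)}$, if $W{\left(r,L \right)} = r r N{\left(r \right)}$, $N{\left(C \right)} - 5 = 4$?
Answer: $-648000$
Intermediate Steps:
$N{\left(C \right)} = 9$ ($N{\left(C \right)} = 5 + 4 = 9$)
$W{\left(r,L \right)} = 9 r^{2}$ ($W{\left(r,L \right)} = r r 9 = r^{2} \cdot 9 = 9 r^{2}$)
$- 125 W{\left(24,\frac{37}{23} - \frac{22}{15} \right)} = - 125 \cdot 9 \cdot 24^{2} = - 125 \cdot 9 \cdot 576 = \left(-125\right) 5184 = -648000$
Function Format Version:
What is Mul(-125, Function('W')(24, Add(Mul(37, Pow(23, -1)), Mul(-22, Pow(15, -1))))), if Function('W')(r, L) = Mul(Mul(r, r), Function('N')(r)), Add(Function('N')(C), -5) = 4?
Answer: -648000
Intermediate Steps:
Function('N')(C) = 9 (Function('N')(C) = Add(5, 4) = 9)
Function('W')(r, L) = Mul(9, Pow(r, 2)) (Function('W')(r, L) = Mul(Mul(r, r), 9) = Mul(Pow(r, 2), 9) = Mul(9, Pow(r, 2)))
Mul(-125, Function('W')(24, Add(Mul(37, Pow(23, -1)), Mul(-22, Pow(15, -1))))) = Mul(-125, Mul(9, Pow(24, 2))) = Mul(-125, Mul(9, 576)) = Mul(-125, 5184) = -648000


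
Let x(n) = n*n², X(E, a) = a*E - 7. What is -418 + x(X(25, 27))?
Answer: 298077214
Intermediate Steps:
X(E, a) = -7 + E*a (X(E, a) = E*a - 7 = -7 + E*a)
x(n) = n³
-418 + x(X(25, 27)) = -418 + (-7 + 25*27)³ = -418 + (-7 + 675)³ = -418 + 668³ = -418 + 298077632 = 298077214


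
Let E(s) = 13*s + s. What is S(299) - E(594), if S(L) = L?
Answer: -8017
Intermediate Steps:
E(s) = 14*s
S(299) - E(594) = 299 - 14*594 = 299 - 1*8316 = 299 - 8316 = -8017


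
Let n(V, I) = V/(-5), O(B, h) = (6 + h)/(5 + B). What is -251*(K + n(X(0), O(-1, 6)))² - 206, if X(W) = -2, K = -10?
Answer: -583454/25 ≈ -23338.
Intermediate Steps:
O(B, h) = (6 + h)/(5 + B)
n(V, I) = -V/5 (n(V, I) = V*(-⅕) = -V/5)
-251*(K + n(X(0), O(-1, 6)))² - 206 = -251*(-10 - ⅕*(-2))² - 206 = -251*(-10 + ⅖)² - 206 = -251*(-48/5)² - 206 = -251*2304/25 - 206 = -578304/25 - 206 = -583454/25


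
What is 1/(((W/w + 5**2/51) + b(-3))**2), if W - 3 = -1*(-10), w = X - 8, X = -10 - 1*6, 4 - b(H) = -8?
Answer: 18496/2640625 ≈ 0.0070044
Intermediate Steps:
b(H) = 12 (b(H) = 4 - 1*(-8) = 4 + 8 = 12)
X = -16 (X = -10 - 6 = -16)
w = -24 (w = -16 - 8 = -24)
W = 13 (W = 3 - 1*(-10) = 3 + 10 = 13)
1/(((W/w + 5**2/51) + b(-3))**2) = 1/(((13/(-24) + 5**2/51) + 12)**2) = 1/(((13*(-1/24) + 25*(1/51)) + 12)**2) = 1/(((-13/24 + 25/51) + 12)**2) = 1/((-7/136 + 12)**2) = 1/((1625/136)**2) = 1/(2640625/18496) = 18496/2640625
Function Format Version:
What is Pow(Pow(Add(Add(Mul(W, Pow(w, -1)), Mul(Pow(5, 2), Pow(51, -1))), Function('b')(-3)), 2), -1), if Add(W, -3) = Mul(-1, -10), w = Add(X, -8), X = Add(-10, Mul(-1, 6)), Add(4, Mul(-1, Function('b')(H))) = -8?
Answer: Rational(18496, 2640625) ≈ 0.0070044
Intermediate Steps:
Function('b')(H) = 12 (Function('b')(H) = Add(4, Mul(-1, -8)) = Add(4, 8) = 12)
X = -16 (X = Add(-10, -6) = -16)
w = -24 (w = Add(-16, -8) = -24)
W = 13 (W = Add(3, Mul(-1, -10)) = Add(3, 10) = 13)
Pow(Pow(Add(Add(Mul(W, Pow(w, -1)), Mul(Pow(5, 2), Pow(51, -1))), Function('b')(-3)), 2), -1) = Pow(Pow(Add(Add(Mul(13, Pow(-24, -1)), Mul(Pow(5, 2), Pow(51, -1))), 12), 2), -1) = Pow(Pow(Add(Add(Mul(13, Rational(-1, 24)), Mul(25, Rational(1, 51))), 12), 2), -1) = Pow(Pow(Add(Add(Rational(-13, 24), Rational(25, 51)), 12), 2), -1) = Pow(Pow(Add(Rational(-7, 136), 12), 2), -1) = Pow(Pow(Rational(1625, 136), 2), -1) = Pow(Rational(2640625, 18496), -1) = Rational(18496, 2640625)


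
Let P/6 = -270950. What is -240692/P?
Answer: 60173/406425 ≈ 0.14805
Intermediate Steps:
P = -1625700 (P = 6*(-270950) = -1625700)
-240692/P = -240692/(-1625700) = -240692*(-1/1625700) = 60173/406425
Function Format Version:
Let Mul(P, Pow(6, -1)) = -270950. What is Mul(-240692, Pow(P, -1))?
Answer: Rational(60173, 406425) ≈ 0.14805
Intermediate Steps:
P = -1625700 (P = Mul(6, -270950) = -1625700)
Mul(-240692, Pow(P, -1)) = Mul(-240692, Pow(-1625700, -1)) = Mul(-240692, Rational(-1, 1625700)) = Rational(60173, 406425)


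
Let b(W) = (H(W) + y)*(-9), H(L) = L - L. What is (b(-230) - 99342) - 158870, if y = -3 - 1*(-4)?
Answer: -258221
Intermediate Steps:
y = 1 (y = -3 + 4 = 1)
H(L) = 0
b(W) = -9 (b(W) = (0 + 1)*(-9) = 1*(-9) = -9)
(b(-230) - 99342) - 158870 = (-9 - 99342) - 158870 = -99351 - 158870 = -258221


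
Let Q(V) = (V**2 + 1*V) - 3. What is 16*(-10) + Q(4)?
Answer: -143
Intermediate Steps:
Q(V) = -3 + V + V**2 (Q(V) = (V**2 + V) - 3 = (V + V**2) - 3 = -3 + V + V**2)
16*(-10) + Q(4) = 16*(-10) + (-3 + 4 + 4**2) = -160 + (-3 + 4 + 16) = -160 + 17 = -143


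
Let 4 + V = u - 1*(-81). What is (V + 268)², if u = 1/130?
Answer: 2011612201/16900 ≈ 1.1903e+5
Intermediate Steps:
u = 1/130 ≈ 0.0076923
V = 10011/130 (V = -4 + (1/130 - 1*(-81)) = -4 + (1/130 + 81) = -4 + 10531/130 = 10011/130 ≈ 77.008)
(V + 268)² = (10011/130 + 268)² = (44851/130)² = 2011612201/16900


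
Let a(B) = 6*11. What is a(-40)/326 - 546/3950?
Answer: 20676/321925 ≈ 0.064226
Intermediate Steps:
a(B) = 66
a(-40)/326 - 546/3950 = 66/326 - 546/3950 = 66*(1/326) - 546*1/3950 = 33/163 - 273/1975 = 20676/321925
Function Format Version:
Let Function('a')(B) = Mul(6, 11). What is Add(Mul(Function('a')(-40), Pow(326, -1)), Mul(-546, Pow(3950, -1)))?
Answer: Rational(20676, 321925) ≈ 0.064226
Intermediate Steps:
Function('a')(B) = 66
Add(Mul(Function('a')(-40), Pow(326, -1)), Mul(-546, Pow(3950, -1))) = Add(Mul(66, Pow(326, -1)), Mul(-546, Pow(3950, -1))) = Add(Mul(66, Rational(1, 326)), Mul(-546, Rational(1, 3950))) = Add(Rational(33, 163), Rational(-273, 1975)) = Rational(20676, 321925)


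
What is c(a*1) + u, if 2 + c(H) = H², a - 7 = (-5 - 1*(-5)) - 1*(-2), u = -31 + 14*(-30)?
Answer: -372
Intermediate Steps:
u = -451 (u = -31 - 420 = -451)
a = 9 (a = 7 + ((-5 - 1*(-5)) - 1*(-2)) = 7 + ((-5 + 5) + 2) = 7 + (0 + 2) = 7 + 2 = 9)
c(H) = -2 + H²
c(a*1) + u = (-2 + (9*1)²) - 451 = (-2 + 9²) - 451 = (-2 + 81) - 451 = 79 - 451 = -372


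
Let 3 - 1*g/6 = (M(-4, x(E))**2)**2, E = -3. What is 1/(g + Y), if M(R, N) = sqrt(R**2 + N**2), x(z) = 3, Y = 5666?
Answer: 1/1934 ≈ 0.00051706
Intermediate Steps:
M(R, N) = sqrt(N**2 + R**2)
g = -3732 (g = 18 - 6*(3**2 + (-4)**2)**2 = 18 - 6*(9 + 16)**2 = 18 - 6*((sqrt(25))**2)**2 = 18 - 6*(5**2)**2 = 18 - 6*25**2 = 18 - 6*625 = 18 - 3750 = -3732)
1/(g + Y) = 1/(-3732 + 5666) = 1/1934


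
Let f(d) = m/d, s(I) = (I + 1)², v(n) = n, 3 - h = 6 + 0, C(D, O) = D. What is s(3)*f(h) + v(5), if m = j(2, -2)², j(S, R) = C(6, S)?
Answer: -187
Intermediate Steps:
h = -3 (h = 3 - (6 + 0) = 3 - 1*6 = 3 - 6 = -3)
j(S, R) = 6
m = 36 (m = 6² = 36)
s(I) = (1 + I)²
f(d) = 36/d
s(3)*f(h) + v(5) = (1 + 3)²*(36/(-3)) + 5 = 4²*(36*(-⅓)) + 5 = 16*(-12) + 5 = -192 + 5 = -187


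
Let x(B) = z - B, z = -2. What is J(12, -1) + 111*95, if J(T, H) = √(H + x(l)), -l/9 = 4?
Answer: 10545 + √33 ≈ 10551.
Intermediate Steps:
l = -36 (l = -9*4 = -36)
x(B) = -2 - B
J(T, H) = √(34 + H) (J(T, H) = √(H + (-2 - 1*(-36))) = √(H + (-2 + 36)) = √(H + 34) = √(34 + H))
J(12, -1) + 111*95 = √(34 - 1) + 111*95 = √33 + 10545 = 10545 + √33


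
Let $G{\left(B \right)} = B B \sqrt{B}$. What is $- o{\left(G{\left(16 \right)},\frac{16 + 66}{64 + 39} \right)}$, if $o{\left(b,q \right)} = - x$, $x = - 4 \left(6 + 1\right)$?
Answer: $-28$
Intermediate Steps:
$x = -28$ ($x = \left(-4\right) 7 = -28$)
$G{\left(B \right)} = B^{\frac{5}{2}}$ ($G{\left(B \right)} = B^{2} \sqrt{B} = B^{\frac{5}{2}}$)
$o{\left(b,q \right)} = 28$ ($o{\left(b,q \right)} = \left(-1\right) \left(-28\right) = 28$)
$- o{\left(G{\left(16 \right)},\frac{16 + 66}{64 + 39} \right)} = \left(-1\right) 28 = -28$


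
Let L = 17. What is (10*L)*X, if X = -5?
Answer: -850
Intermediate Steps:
(10*L)*X = (10*17)*(-5) = 170*(-5) = -850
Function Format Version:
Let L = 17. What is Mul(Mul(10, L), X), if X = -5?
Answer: -850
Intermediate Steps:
Mul(Mul(10, L), X) = Mul(Mul(10, 17), -5) = Mul(170, -5) = -850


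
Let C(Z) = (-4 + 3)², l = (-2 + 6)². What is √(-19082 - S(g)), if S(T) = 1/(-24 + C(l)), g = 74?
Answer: 3*I*√1121595/23 ≈ 138.14*I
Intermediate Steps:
l = 16 (l = 4² = 16)
C(Z) = 1 (C(Z) = (-1)² = 1)
S(T) = -1/23 (S(T) = 1/(-24 + 1) = 1/(-23) = -1/23)
√(-19082 - S(g)) = √(-19082 - 1*(-1/23)) = √(-19082 + 1/23) = √(-438885/23) = 3*I*√1121595/23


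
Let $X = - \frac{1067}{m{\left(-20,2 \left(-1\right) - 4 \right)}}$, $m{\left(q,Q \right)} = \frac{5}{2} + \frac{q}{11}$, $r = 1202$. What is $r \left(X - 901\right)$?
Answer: $- \frac{44460778}{15} \approx -2.9641 \cdot 10^{6}$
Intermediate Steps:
$m{\left(q,Q \right)} = \frac{5}{2} + \frac{q}{11}$ ($m{\left(q,Q \right)} = 5 \cdot \frac{1}{2} + q \frac{1}{11} = \frac{5}{2} + \frac{q}{11}$)
$X = - \frac{23474}{15}$ ($X = - \frac{1067}{\frac{5}{2} + \frac{1}{11} \left(-20\right)} = - \frac{1067}{\frac{5}{2} - \frac{20}{11}} = - \frac{1067}{\frac{15}{22}} = \left(-1067\right) \frac{22}{15} = - \frac{23474}{15} \approx -1564.9$)
$r \left(X - 901\right) = 1202 \left(- \frac{23474}{15} - 901\right) = 1202 \left(- \frac{36989}{15}\right) = - \frac{44460778}{15}$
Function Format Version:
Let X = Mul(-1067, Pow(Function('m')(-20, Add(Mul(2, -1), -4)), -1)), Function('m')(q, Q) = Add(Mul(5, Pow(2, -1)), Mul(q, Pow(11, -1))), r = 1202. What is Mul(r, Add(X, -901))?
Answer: Rational(-44460778, 15) ≈ -2.9641e+6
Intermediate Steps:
Function('m')(q, Q) = Add(Rational(5, 2), Mul(Rational(1, 11), q)) (Function('m')(q, Q) = Add(Mul(5, Rational(1, 2)), Mul(q, Rational(1, 11))) = Add(Rational(5, 2), Mul(Rational(1, 11), q)))
X = Rational(-23474, 15) (X = Mul(-1067, Pow(Add(Rational(5, 2), Mul(Rational(1, 11), -20)), -1)) = Mul(-1067, Pow(Add(Rational(5, 2), Rational(-20, 11)), -1)) = Mul(-1067, Pow(Rational(15, 22), -1)) = Mul(-1067, Rational(22, 15)) = Rational(-23474, 15) ≈ -1564.9)
Mul(r, Add(X, -901)) = Mul(1202, Add(Rational(-23474, 15), -901)) = Mul(1202, Rational(-36989, 15)) = Rational(-44460778, 15)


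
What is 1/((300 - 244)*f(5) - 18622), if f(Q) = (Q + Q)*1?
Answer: -1/18062 ≈ -5.5365e-5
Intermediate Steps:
f(Q) = 2*Q (f(Q) = (2*Q)*1 = 2*Q)
1/((300 - 244)*f(5) - 18622) = 1/((300 - 244)*(2*5) - 18622) = 1/(56*10 - 18622) = 1/(560 - 18622) = 1/(-18062) = -1/18062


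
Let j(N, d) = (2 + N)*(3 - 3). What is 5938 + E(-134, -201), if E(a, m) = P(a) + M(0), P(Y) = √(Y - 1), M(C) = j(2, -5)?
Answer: 5938 + 3*I*√15 ≈ 5938.0 + 11.619*I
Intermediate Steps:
j(N, d) = 0 (j(N, d) = (2 + N)*0 = 0)
M(C) = 0
P(Y) = √(-1 + Y)
E(a, m) = √(-1 + a) (E(a, m) = √(-1 + a) + 0 = √(-1 + a))
5938 + E(-134, -201) = 5938 + √(-1 - 134) = 5938 + √(-135) = 5938 + 3*I*√15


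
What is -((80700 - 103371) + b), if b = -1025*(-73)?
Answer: -52154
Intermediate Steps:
b = 74825
-((80700 - 103371) + b) = -((80700 - 103371) + 74825) = -(-22671 + 74825) = -1*52154 = -52154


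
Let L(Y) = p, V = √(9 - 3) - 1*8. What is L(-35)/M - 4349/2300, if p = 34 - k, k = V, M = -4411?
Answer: -19280039/10145300 + √6/4411 ≈ -1.8998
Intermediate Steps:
V = -8 + √6 (V = √6 - 8 = -8 + √6 ≈ -5.5505)
k = -8 + √6 ≈ -5.5505
p = 42 - √6 (p = 34 - (-8 + √6) = 34 + (8 - √6) = 42 - √6 ≈ 39.551)
L(Y) = 42 - √6
L(-35)/M - 4349/2300 = (42 - √6)/(-4411) - 4349/2300 = (42 - √6)*(-1/4411) - 4349*1/2300 = (-42/4411 + √6/4411) - 4349/2300 = -19280039/10145300 + √6/4411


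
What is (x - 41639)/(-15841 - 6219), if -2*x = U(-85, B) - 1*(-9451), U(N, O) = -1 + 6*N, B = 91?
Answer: 46109/22060 ≈ 2.0902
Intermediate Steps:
x = -4470 (x = -((-1 + 6*(-85)) - 1*(-9451))/2 = -((-1 - 510) + 9451)/2 = -(-511 + 9451)/2 = -1/2*8940 = -4470)
(x - 41639)/(-15841 - 6219) = (-4470 - 41639)/(-15841 - 6219) = -46109/(-22060) = -46109*(-1/22060) = 46109/22060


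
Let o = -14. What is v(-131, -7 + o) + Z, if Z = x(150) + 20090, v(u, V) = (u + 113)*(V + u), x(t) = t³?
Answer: 3397826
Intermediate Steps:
v(u, V) = (113 + u)*(V + u)
Z = 3395090 (Z = 150³ + 20090 = 3375000 + 20090 = 3395090)
v(-131, -7 + o) + Z = ((-131)² + 113*(-7 - 14) + 113*(-131) + (-7 - 14)*(-131)) + 3395090 = (17161 + 113*(-21) - 14803 - 21*(-131)) + 3395090 = (17161 - 2373 - 14803 + 2751) + 3395090 = 2736 + 3395090 = 3397826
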